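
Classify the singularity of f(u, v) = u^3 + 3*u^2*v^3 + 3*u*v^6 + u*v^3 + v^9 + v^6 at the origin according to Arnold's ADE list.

E7

The Hessian of f at 0 has rank 0. Corank 2; j^3 = u^3 is a perfect cube, so E-series; the 4-jet and mu = 7 give E_7.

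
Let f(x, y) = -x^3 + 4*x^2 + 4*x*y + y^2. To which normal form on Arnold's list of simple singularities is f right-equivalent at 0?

The Hessian of f at 0 has rank 1. Corank 1: A-series; mu = 2 gives A_2.

A_{2}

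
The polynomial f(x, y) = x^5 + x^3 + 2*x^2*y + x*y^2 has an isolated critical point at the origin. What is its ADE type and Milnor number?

The Hessian of f at 0 has rank 0. Corank 2; j^3 = x*(x + y)^2 has shape L^2 M (L != M), so D-series; mu = 6 gives D_6.

Type D_{6}, Milnor number mu = 6.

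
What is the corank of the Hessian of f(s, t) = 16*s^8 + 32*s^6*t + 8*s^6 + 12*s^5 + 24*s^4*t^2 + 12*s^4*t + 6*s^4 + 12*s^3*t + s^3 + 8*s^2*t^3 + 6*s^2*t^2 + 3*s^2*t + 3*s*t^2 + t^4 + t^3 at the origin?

The Hessian at 0 is [[0, 0], [0, 0]] of rank 0; hence corank 2.

2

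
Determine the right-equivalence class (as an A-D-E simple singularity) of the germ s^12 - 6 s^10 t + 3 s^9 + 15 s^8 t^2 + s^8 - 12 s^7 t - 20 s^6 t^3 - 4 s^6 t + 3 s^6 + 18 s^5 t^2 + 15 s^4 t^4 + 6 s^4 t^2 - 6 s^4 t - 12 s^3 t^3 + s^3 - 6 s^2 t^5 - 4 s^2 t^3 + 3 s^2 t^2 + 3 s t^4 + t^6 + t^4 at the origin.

E_6

The Hessian of f at 0 is [[0, 0], [0, 0]] with rank 0, so corank 2. A Groebner basis of the Jacobian ideal J(f) in C{s,t} is {s^3, s^2*t, s^2/2 + s*t^2, t^3}; counting standard monomials gives mu = 6. Corank 2; j^3 = s^3 is a perfect cube, so E-series; the 4-jet and mu = 6 give E_6.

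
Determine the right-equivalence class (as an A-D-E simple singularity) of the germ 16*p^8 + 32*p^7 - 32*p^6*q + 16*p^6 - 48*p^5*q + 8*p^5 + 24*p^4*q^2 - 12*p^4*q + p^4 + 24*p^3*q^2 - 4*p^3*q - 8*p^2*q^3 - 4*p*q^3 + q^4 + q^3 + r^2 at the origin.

E_{6}

The Hessian of f at 0 has rank 1. Corank 2; j^3 = q^3 is a perfect cube, so E-series; the 4-jet and mu = 6 give E_6.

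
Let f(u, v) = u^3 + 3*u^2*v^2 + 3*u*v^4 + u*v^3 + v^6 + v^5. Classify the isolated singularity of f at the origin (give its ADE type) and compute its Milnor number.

Type E_{7}, Milnor number mu = 7.

The Hessian of f at 0 has rank 0. Corank 2; j^3 = u^3 is a perfect cube, so E-series; the 4-jet and mu = 7 give E_7.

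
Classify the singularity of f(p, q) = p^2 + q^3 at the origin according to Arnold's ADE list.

The Hessian of f at 0 has rank 1. Corank 1: A-series; mu = 2 gives A_2.

A_2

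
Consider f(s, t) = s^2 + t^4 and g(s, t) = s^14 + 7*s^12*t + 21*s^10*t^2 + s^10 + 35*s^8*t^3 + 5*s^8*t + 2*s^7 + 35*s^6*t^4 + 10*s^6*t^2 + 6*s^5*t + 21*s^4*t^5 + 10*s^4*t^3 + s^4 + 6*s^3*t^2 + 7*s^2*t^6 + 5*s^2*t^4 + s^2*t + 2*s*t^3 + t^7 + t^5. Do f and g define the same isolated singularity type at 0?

No.

The Hessian of f at 0 is [[2, 0], [0, 0]] with rank 1, so corank 1. A Groebner basis of the Jacobian ideal J(f) in C{s,t} is {t^3, s}; counting standard monomials gives mu = 3. Corank 1: A-series; mu = 3 gives A_3. The Hessian of g at 0 is [[0, 0], [0, 0]] with rank 0, so corank 2. A Groebner basis of the Jacobian ideal J(g) in C{s,t} is {-s^2 + 7*s*t/2 + t^4 + 7*t^3/2, s^3 - s*t/2 - t^3/2, s^2 + s*t^2 - 7*s*t/2 - 7*t^3/2}; counting standard monomials gives mu = 8. Corank 2; j^3 = s^2*t has shape L^2 M (L != M), so D-series; mu = 8 gives D_8. f is A_3 but g is D_8, hence not right-equivalent.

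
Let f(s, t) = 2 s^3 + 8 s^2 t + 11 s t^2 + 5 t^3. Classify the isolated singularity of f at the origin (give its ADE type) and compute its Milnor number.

The Hessian of f at 0 is [[0, 0], [0, 0]] with rank 0, so corank 2. A Groebner basis of the Jacobian ideal J(f) in C{s,t} is {t^3, s^2 + t^2/2, s*t + t^2/2}; counting standard monomials gives mu = 4. Corank 2; j^3 = (s + t)*(2*s^2 + 6*s*t + 5*t^2) splits into three distinct lines over C (the quadratic factor has nonzero discriminant), so D_4.

Type D_{4}, Milnor number mu = 4.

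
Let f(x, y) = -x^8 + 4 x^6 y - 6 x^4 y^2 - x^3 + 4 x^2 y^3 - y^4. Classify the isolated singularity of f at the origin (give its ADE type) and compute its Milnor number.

Type E_6, Milnor number mu = 6.

The Hessian of f at 0 has rank 0. Corank 2; j^3 = -x^3 is a perfect cube, so E-series; the 4-jet and mu = 6 give E_6.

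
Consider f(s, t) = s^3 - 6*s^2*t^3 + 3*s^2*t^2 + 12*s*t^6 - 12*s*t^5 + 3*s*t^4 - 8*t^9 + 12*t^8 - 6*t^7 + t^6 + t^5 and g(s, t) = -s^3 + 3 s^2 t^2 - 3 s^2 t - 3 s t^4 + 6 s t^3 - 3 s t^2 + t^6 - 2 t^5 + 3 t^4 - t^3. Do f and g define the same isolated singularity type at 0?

Yes.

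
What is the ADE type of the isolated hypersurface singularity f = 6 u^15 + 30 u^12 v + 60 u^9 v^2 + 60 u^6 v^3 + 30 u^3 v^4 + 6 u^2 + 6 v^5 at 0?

The Hessian of f at 0 is [[12, 0], [0, 0]] with rank 1, so corank 1. A Groebner basis of the Jacobian ideal J(f) in C{u,v} is {v^4, u}; counting standard monomials gives mu = 4. Corank 1: A-series; mu = 4 gives A_4.

A_{4}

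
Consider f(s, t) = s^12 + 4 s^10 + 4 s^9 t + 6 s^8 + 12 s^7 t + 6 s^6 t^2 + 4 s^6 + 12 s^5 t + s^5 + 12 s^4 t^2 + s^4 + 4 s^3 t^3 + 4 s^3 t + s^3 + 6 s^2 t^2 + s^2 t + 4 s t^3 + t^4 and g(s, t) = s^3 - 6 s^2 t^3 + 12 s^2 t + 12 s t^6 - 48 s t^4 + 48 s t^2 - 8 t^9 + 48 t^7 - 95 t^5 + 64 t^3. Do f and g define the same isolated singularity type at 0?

The Hessian of f at 0 is [[0, 0], [0, 0]] with rank 0, so corank 2. A Groebner basis of the Jacobian ideal J(f) in C{s,t} is {s*t^2, -s*t/4 + t^3, s^2 + s*t}; counting standard monomials gives mu = 5. Corank 2; j^3 = s^2*(s + t) has shape L^2 M (L != M), so D-series; mu = 5 gives D_5. The Hessian of g at 0 is [[0, 0], [0, 0]] with rank 0, so corank 2. A Groebner basis of the Jacobian ideal J(g) in C{s,t} is {-s^2/4 + s*t^3 - 2*s*t - 4*t^2, t^4, s^3 - 48*s*t^2 - 128*t^3, s^2*t + 8*s*t^2 + 16*t^3}; counting standard monomials gives mu = 8. Corank 2; j^3 = (s + 4*t)^3 is a perfect cube, so E-series; the 5-jet and mu = 8 give E_8. f is D_5 but g is E_8, hence not right-equivalent.

No.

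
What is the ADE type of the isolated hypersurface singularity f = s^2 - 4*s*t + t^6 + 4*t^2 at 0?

A_{5}

The Hessian of f at 0 has rank 1. Corank 1: A-series; mu = 5 gives A_5.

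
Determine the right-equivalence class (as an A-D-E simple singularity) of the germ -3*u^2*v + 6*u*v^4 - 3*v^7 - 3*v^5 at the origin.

D_6

The Hessian of f at 0 is [[0, 0], [0, 0]] with rank 0, so corank 2. A Groebner basis of the Jacobian ideal J(f) in C{u,v} is {-u*v + v^4, u*v^2, u^2 + 5*u*v}; counting standard monomials gives mu = 6. Corank 2; j^3 = -3*u^2*v has shape L^2 M (L != M), so D-series; mu = 6 gives D_6.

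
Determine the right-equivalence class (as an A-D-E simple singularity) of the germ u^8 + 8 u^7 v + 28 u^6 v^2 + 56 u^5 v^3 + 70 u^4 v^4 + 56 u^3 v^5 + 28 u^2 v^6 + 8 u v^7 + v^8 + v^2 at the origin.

A_{7}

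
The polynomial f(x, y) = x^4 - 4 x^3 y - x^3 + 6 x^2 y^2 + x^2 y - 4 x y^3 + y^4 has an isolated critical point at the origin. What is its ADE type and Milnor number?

Type D_{5}, Milnor number mu = 5.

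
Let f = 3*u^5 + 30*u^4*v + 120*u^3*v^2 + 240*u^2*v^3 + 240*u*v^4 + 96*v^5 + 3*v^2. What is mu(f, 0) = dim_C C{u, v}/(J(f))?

The Hessian of f at 0 is [[0, 0], [0, 6]] with rank 1, so corank 1. A Groebner basis of the Jacobian ideal J(f) in C{u,v} is {u^4, v}; counting standard monomials gives mu = 4. Corank 1: A-series; mu = 4 gives A_4.

4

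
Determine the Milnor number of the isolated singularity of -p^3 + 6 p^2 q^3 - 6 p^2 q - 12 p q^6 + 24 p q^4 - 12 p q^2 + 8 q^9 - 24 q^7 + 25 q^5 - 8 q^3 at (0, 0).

8

The Hessian of f at 0 has rank 0. Corank 2; j^3 = -(p + 2*q)^3 is a perfect cube, so E-series; the 5-jet and mu = 8 give E_8.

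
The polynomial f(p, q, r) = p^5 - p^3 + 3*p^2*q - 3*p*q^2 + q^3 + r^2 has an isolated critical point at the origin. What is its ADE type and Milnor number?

The Hessian of f at 0 has rank 1. Corank 2; j^3 = -(p - q)^3 is a perfect cube, so E-series; the 5-jet and mu = 8 give E_8.

Type E8, Milnor number mu = 8.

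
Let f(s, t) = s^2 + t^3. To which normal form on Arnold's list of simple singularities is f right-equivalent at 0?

A_{2}

The Hessian of f at 0 has rank 1. Corank 1: A-series; mu = 2 gives A_2.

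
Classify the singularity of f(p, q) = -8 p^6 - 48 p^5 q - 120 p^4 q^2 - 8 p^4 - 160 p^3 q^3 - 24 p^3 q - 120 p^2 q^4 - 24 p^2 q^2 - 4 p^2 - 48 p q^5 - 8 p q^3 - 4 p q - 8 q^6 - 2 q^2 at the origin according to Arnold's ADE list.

A1

The Hessian of f at 0 is [[-8, -4], [-4, -4]] with rank 2, so corank 0. A Groebner basis of the Jacobian ideal J(f) in C{p,q} is {p, q}; counting standard monomials gives mu = 1. Corank 0: nondegenerate Morse point, so A_1.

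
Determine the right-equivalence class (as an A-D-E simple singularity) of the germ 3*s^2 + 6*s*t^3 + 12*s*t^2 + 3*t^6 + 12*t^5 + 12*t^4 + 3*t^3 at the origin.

The Hessian of f at 0 is [[6, 0], [0, 0]] with rank 1, so corank 1. A Groebner basis of the Jacobian ideal J(f) in C{s,t} is {t^2, s}; counting standard monomials gives mu = 2. Corank 1: A-series; mu = 2 gives A_2.

A_{2}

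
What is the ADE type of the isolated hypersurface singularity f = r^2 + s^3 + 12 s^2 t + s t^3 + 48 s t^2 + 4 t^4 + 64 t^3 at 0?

The Hessian of f at 0 has rank 1. Corank 2; j^3 = (s + 4*t)^3 is a perfect cube, so E-series; the 4-jet and mu = 7 give E_7.

E_{7}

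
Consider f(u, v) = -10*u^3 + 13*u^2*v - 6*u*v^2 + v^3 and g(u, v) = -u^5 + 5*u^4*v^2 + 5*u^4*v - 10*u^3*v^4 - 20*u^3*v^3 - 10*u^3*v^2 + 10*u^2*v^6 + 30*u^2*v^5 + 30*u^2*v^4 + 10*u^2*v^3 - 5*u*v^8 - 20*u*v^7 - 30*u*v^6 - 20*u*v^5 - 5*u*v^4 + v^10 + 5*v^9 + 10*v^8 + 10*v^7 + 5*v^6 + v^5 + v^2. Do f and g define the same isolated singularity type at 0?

No.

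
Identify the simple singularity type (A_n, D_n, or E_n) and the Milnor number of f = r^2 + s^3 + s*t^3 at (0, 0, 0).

Type E_{7}, Milnor number mu = 7.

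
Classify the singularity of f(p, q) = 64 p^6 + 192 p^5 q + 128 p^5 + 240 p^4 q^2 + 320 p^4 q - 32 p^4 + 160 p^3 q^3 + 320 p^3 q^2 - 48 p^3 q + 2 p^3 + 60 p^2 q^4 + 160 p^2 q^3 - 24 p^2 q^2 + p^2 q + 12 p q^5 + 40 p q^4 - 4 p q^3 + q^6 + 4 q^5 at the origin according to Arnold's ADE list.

D_{7}

The Hessian of f at 0 is [[0, 0], [0, 0]] with rank 0, so corank 2. A Groebner basis of the Jacobian ideal J(f) in C{p,q} is {43*p^2/60 - 29*p*q/120 + q^4 + 29*q^3/60, p^3, p^2*q - 4*p^2/15 + p*q/15 - 2*q^3/15, 11*p^2/30 + p*q^2 - 13*p*q/60 + 13*q^3/30}; counting standard monomials gives mu = 7. Corank 2; j^3 = p^2*(2*p + q) has shape L^2 M (L != M), so D-series; mu = 7 gives D_7.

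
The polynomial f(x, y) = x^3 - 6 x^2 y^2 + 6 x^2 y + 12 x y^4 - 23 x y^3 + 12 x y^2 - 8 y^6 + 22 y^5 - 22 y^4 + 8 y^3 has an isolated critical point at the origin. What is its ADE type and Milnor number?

Type E7, Milnor number mu = 7.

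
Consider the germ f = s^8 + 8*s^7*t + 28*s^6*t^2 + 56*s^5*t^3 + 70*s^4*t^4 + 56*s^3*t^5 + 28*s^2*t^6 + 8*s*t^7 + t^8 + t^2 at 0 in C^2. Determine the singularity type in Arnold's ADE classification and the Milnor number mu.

The Hessian of f at 0 is [[0, 0], [0, 2]] with rank 1, so corank 1. A Groebner basis of the Jacobian ideal J(f) in C{s,t} is {s^7, t}; counting standard monomials gives mu = 7. Corank 1: A-series; mu = 7 gives A_7.

Type A_{7}, Milnor number mu = 7.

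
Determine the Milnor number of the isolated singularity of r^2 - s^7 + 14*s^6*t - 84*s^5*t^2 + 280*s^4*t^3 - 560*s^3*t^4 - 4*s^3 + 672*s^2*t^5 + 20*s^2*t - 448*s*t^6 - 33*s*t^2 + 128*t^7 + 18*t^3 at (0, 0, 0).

8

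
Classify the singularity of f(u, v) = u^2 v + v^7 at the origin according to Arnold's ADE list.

The Hessian of f at 0 is [[0, 0], [0, 0]] with rank 0, so corank 2. A Groebner basis of the Jacobian ideal J(f) in C{u,v} is {u^2/7 + v^6, u^3, u*v}; counting standard monomials gives mu = 8. Corank 2; j^3 = u^2*v has shape L^2 M (L != M), so D-series; mu = 8 gives D_8.

D8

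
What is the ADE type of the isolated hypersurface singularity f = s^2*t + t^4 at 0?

D_5

The Hessian of f at 0 has rank 0. Corank 2; j^3 = s^2*t has shape L^2 M (L != M), so D-series; mu = 5 gives D_5.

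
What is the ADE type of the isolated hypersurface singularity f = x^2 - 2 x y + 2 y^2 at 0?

The Hessian of f at 0 has rank 2. Corank 0: nondegenerate Morse point, so A_1.

A_{1}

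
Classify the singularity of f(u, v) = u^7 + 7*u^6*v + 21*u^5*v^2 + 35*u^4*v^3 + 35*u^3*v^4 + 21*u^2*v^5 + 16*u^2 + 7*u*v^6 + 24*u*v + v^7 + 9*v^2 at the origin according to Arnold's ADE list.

The Hessian of f at 0 is [[32, 24], [24, 18]] with rank 1, so corank 1. A Groebner basis of the Jacobian ideal J(f) in C{u,v} is {v^6, u + 3*v/4}; counting standard monomials gives mu = 6. Corank 1: A-series; mu = 6 gives A_6.

A_{6}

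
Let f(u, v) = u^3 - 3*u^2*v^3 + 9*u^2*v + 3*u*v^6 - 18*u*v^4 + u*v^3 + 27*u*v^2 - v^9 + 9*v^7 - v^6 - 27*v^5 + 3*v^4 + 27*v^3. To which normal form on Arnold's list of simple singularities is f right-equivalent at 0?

E_{7}

The Hessian of f at 0 has rank 0. Corank 2; j^3 = (u + 3*v)^3 is a perfect cube, so E-series; the 4-jet and mu = 7 give E_7.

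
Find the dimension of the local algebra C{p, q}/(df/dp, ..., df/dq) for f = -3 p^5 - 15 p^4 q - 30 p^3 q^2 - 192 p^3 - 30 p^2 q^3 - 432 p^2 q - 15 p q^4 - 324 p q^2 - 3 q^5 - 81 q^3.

8

The Hessian of f at 0 has rank 0. Corank 2; j^3 = -3*(4*p + 3*q)^3 is a perfect cube, so E-series; the 5-jet and mu = 8 give E_8.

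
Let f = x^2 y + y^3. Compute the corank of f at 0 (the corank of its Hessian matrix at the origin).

2

The Hessian at 0 is [[0, 0], [0, 0]] of rank 0; hence corank 2.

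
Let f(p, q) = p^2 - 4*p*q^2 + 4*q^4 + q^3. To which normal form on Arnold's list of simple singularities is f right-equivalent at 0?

A_2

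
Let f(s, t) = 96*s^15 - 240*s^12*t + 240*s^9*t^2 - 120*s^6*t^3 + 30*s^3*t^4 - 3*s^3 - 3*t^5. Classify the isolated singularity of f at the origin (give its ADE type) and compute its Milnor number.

Type E8, Milnor number mu = 8.

The Hessian of f at 0 is [[0, 0], [0, 0]] with rank 0, so corank 2. A Groebner basis of the Jacobian ideal J(f) in C{s,t} is {t^4, s^2}; counting standard monomials gives mu = 8. Corank 2; j^3 = -3*s^3 is a perfect cube, so E-series; the 5-jet and mu = 8 give E_8.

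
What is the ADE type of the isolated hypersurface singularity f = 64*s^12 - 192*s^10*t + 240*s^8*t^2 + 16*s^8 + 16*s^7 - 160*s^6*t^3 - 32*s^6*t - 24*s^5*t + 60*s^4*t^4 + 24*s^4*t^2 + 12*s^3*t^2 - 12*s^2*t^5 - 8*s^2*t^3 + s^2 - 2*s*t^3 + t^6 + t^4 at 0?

A_3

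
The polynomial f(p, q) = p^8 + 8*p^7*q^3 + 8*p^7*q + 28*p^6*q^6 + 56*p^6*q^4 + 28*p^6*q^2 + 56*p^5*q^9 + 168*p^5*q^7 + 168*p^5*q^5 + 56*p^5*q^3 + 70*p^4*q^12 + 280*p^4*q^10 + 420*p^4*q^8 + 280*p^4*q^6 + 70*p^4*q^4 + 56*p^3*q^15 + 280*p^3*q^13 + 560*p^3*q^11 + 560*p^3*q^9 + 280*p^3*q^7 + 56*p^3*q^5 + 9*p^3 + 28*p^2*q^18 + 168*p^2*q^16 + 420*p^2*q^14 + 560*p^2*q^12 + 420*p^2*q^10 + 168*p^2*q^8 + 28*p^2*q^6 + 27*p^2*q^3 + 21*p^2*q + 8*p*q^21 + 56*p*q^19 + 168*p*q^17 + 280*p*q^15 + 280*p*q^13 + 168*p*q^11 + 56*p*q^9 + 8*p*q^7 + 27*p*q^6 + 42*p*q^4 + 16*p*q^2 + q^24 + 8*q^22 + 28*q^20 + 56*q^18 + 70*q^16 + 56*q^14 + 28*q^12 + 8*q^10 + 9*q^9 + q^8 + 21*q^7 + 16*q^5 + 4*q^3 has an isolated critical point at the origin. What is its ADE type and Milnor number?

Type D_{9}, Milnor number mu = 9.

The Hessian of f at 0 has rank 0. Corank 2; j^3 = (p + q)*(3*p + 2*q)^2 has shape L^2 M (L != M), so D-series; mu = 9 gives D_9.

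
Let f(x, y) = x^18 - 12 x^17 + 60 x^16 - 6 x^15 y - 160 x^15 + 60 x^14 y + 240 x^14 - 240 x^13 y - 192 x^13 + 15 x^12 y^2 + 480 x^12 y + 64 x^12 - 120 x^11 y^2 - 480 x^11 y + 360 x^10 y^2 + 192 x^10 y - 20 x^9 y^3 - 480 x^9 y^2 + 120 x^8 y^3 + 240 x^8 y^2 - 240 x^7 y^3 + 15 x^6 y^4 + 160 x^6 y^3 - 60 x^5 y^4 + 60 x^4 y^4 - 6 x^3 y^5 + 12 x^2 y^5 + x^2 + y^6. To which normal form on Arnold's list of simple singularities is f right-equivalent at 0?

A5

The Hessian of f at 0 is [[2, 0], [0, 0]] with rank 1, so corank 1. A Groebner basis of the Jacobian ideal J(f) in C{x,y} is {y^5, x}; counting standard monomials gives mu = 5. Corank 1: A-series; mu = 5 gives A_5.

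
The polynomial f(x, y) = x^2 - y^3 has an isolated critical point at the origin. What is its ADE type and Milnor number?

Type A2, Milnor number mu = 2.

The Hessian of f at 0 has rank 1. Corank 1: A-series; mu = 2 gives A_2.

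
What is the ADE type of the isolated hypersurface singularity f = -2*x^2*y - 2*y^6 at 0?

D_7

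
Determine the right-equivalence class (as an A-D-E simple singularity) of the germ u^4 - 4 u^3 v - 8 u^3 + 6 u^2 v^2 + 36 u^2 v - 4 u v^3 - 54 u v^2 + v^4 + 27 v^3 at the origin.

E_{6}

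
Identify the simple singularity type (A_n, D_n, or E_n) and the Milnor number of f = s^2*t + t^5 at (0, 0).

The Hessian of f at 0 has rank 0. Corank 2; j^3 = s^2*t has shape L^2 M (L != M), so D-series; mu = 6 gives D_6.

Type D6, Milnor number mu = 6.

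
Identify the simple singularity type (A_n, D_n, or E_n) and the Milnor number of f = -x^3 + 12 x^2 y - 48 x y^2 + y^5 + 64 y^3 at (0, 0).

Type E_8, Milnor number mu = 8.

The Hessian of f at 0 has rank 0. Corank 2; j^3 = -(x - 4*y)^3 is a perfect cube, so E-series; the 5-jet and mu = 8 give E_8.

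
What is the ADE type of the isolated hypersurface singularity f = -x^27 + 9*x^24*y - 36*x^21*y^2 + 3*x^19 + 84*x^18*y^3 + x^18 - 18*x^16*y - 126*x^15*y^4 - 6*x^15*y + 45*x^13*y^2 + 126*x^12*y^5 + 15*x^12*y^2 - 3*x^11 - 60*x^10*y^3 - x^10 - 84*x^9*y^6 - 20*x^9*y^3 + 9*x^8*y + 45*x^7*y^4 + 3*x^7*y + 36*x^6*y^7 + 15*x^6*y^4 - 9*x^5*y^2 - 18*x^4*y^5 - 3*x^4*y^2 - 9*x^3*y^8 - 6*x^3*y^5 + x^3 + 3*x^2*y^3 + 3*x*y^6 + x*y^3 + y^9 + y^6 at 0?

E_{7}

The Hessian of f at 0 has rank 0. Corank 2; j^3 = x^3 is a perfect cube, so E-series; the 4-jet and mu = 7 give E_7.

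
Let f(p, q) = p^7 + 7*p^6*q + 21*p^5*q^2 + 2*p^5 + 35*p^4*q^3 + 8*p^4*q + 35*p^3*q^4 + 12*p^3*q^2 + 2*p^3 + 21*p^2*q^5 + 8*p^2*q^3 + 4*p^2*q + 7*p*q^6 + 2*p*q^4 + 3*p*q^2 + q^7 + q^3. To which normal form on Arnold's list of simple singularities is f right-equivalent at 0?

The Hessian of f at 0 has rank 0. Corank 2; j^3 = (p + q)*(2*p^2 + 2*p*q + q^2) splits into three distinct lines over C (the quadratic factor has nonzero discriminant), so D_4.

D4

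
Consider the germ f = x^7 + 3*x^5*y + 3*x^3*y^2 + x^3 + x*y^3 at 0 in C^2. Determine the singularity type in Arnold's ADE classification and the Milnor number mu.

Type E_{7}, Milnor number mu = 7.

The Hessian of f at 0 has rank 0. Corank 2; j^3 = x^3 is a perfect cube, so E-series; the 4-jet and mu = 7 give E_7.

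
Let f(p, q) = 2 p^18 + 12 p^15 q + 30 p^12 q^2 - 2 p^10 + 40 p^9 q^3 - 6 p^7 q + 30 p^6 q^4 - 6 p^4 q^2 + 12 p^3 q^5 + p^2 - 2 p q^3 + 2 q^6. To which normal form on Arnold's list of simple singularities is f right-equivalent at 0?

A_5

The Hessian of f at 0 is [[2, 0], [0, 0]] with rank 1, so corank 1. A Groebner basis of the Jacobian ideal J(f) in C{p,q} is {p*q^2, -p + q^3, p^2}; counting standard monomials gives mu = 5. Corank 1: A-series; mu = 5 gives A_5.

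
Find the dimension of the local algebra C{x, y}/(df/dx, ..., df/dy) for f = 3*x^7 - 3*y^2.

6

The Hessian of f at 0 has rank 1. Corank 1: A-series; mu = 6 gives A_6.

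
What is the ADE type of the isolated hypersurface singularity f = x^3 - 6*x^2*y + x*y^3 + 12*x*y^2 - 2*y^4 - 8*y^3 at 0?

The Hessian of f at 0 is [[0, 0], [0, 0]] with rank 0, so corank 2. A Groebner basis of the Jacobian ideal J(f) in C{x,y} is {x^3 - 6*x^2*y - 48*x^2 + 192*x*y - 192*y^2, 6*x^2 + x*y^2 - 24*x*y + 24*y^2, 3*x^2 - 12*x*y + y^3 + 12*y^2}; counting standard monomials gives mu = 7. Corank 2; j^3 = (x - 2*y)^3 is a perfect cube, so E-series; the 4-jet and mu = 7 give E_7.

E_{7}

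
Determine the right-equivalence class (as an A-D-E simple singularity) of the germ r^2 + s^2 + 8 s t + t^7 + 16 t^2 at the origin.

The Hessian of f at 0 is [[2, 8, 0], [8, 32, 0], [0, 0, 2]] with rank 2, so corank 1. A Groebner basis of the Jacobian ideal J(f) in C{s,t,r} is {t^6, s + 4*t, r}; counting standard monomials gives mu = 6. Corank 1: A-series; mu = 6 gives A_6.

A_{6}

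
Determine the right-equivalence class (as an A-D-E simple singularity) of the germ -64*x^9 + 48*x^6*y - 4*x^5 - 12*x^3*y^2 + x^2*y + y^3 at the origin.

The Hessian of f at 0 is [[0, 0], [0, 0]] with rank 0, so corank 2. A Groebner basis of the Jacobian ideal J(f) in C{x,y} is {y^3, x^2 + 3*y^2, x*y}; counting standard monomials gives mu = 4. Corank 2; j^3 = y*(x^2 + y^2) splits into three distinct lines over C (the quadratic factor has nonzero discriminant), so D_4.

D4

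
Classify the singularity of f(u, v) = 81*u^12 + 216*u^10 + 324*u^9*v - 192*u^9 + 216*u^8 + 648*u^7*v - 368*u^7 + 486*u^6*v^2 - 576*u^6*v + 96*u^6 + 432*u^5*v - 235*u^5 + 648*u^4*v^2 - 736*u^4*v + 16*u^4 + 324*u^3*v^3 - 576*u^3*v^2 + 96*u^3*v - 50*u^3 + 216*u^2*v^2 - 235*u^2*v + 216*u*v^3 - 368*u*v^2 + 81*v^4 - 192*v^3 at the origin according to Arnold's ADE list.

D5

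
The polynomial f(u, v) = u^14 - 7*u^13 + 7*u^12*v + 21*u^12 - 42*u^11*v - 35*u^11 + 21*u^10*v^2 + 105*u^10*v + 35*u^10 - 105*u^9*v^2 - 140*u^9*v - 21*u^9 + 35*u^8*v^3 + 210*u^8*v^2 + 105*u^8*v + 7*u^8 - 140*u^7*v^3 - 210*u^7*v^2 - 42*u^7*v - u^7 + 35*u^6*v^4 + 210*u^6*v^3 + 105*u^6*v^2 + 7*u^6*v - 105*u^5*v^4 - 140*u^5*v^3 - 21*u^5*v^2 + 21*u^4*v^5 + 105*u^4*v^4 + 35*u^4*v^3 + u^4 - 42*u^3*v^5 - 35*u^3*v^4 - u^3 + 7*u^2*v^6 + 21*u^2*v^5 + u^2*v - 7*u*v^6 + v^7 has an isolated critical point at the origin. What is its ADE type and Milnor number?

Type D8, Milnor number mu = 8.

The Hessian of f at 0 has rank 0. Corank 2; j^3 = -u^2*(u - v) has shape L^2 M (L != M), so D-series; mu = 8 gives D_8.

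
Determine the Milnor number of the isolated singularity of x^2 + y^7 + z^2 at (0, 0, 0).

The Hessian of f at 0 is [[2, 0, 0], [0, 0, 0], [0, 0, 2]] with rank 2, so corank 1. A Groebner basis of the Jacobian ideal J(f) in C{x,y,z} is {y^6, x, z}; counting standard monomials gives mu = 6. Corank 1: A-series; mu = 6 gives A_6.

6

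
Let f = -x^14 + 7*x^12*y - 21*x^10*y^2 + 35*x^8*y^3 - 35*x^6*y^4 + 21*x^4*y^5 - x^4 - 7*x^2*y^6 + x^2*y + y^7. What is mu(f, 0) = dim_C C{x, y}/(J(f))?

The Hessian of f at 0 has rank 0. Corank 2; j^3 = x^2*y has shape L^2 M (L != M), so D-series; mu = 8 gives D_8.

8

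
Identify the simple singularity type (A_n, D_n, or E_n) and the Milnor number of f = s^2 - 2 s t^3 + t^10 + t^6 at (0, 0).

The Hessian of f at 0 is [[2, 0], [0, 0]] with rank 1, so corank 1. A Groebner basis of the Jacobian ideal J(f) in C{s,t} is {s^3, -s + t^3}; counting standard monomials gives mu = 9. Corank 1: A-series; mu = 9 gives A_9.

Type A9, Milnor number mu = 9.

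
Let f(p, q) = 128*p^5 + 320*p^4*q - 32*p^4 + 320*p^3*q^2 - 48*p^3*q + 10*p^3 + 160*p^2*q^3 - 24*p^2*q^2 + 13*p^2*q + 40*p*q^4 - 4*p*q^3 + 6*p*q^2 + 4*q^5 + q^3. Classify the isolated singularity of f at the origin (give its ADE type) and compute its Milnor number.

Type D_{4}, Milnor number mu = 4.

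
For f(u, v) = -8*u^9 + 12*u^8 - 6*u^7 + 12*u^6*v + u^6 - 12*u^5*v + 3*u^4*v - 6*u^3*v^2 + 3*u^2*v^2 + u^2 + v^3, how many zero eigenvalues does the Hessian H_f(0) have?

1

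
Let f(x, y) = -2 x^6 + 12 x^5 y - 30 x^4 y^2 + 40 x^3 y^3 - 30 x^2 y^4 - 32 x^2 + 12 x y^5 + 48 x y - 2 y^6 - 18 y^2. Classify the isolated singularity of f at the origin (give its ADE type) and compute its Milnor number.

Type A5, Milnor number mu = 5.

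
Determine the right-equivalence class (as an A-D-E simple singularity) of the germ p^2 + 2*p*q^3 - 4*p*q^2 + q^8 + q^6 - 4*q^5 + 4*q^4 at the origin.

A_7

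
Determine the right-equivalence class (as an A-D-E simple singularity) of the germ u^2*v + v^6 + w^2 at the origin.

D_7

The Hessian of f at 0 has rank 1. Corank 2; j^3 = u^2*v has shape L^2 M (L != M), so D-series; mu = 7 gives D_7.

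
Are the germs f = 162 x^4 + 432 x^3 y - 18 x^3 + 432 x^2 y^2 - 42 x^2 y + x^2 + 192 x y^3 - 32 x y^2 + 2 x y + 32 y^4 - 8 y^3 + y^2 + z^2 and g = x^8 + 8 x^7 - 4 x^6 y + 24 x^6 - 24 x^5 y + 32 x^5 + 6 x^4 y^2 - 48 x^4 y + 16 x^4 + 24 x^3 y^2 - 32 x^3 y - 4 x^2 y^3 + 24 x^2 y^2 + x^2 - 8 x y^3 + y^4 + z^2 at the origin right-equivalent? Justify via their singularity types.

Yes.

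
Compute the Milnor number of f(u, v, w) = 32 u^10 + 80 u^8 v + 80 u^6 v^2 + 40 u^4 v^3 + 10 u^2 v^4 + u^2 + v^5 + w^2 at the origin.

The Hessian of f at 0 is [[2, 0, 0], [0, 0, 0], [0, 0, 2]] with rank 2, so corank 1. A Groebner basis of the Jacobian ideal J(f) in C{u,v,w} is {v^4, u, w}; counting standard monomials gives mu = 4. Corank 1: A-series; mu = 4 gives A_4.

4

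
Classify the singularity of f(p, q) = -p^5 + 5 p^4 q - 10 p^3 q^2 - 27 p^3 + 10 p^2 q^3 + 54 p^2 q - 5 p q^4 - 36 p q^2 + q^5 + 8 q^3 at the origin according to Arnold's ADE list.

E_8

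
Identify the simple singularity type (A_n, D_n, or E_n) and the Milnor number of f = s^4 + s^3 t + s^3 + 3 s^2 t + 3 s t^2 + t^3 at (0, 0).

Type E7, Milnor number mu = 7.

The Hessian of f at 0 is [[0, 0], [0, 0]] with rank 0, so corank 2. A Groebner basis of the Jacobian ideal J(f) in C{s,t} is {3*s^2 + 6*s*t + t^4 - t^3 + 3*t^2, s^3 + 3*s^2 + 6*s*t + 3*t^2, s^2*t - 3*s^2 - 6*s*t - 3*t^2, 2*s^2 + s*t^2 + 4*s*t + t^3/3 + 2*t^2}; counting standard monomials gives mu = 7. Corank 2; j^3 = (s + t)^3 is a perfect cube, so E-series; the 4-jet and mu = 7 give E_7.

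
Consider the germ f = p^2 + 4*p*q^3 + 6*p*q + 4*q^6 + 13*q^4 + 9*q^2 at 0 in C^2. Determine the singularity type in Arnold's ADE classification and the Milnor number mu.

The Hessian of f at 0 is [[2, 6], [6, 18]] with rank 1, so corank 1. A Groebner basis of the Jacobian ideal J(f) in C{p,q} is {q^3, p + 3*q}; counting standard monomials gives mu = 3. Corank 1: A-series; mu = 3 gives A_3.

Type A_3, Milnor number mu = 3.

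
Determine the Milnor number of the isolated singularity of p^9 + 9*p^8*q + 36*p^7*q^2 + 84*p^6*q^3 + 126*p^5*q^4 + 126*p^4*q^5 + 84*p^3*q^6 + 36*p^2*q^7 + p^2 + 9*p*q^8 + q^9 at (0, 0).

8

The Hessian of f at 0 has rank 1. Corank 1: A-series; mu = 8 gives A_8.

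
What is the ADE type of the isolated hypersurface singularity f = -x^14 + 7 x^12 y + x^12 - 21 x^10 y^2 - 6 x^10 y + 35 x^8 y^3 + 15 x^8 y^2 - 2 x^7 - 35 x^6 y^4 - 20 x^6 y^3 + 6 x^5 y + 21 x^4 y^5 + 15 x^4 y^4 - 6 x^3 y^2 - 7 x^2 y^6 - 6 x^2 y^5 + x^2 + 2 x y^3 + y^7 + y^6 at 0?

A_{6}

The Hessian of f at 0 is [[2, 0], [0, 0]] with rank 1, so corank 1. A Groebner basis of the Jacobian ideal J(f) in C{x,y} is {x + y^3, x^2}; counting standard monomials gives mu = 6. Corank 1: A-series; mu = 6 gives A_6.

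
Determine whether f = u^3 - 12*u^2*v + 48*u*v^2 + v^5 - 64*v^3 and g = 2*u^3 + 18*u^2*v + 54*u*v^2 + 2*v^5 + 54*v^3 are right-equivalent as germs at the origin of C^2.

The Hessian of f at 0 has rank 0. Corank 2; j^3 = (u - 4*v)^3 is a perfect cube, so E-series; the 5-jet and mu = 8 give E_8. The Hessian of g at 0 has rank 0. Corank 2; j^3 = 2*(u + 3*v)^3 is a perfect cube, so E-series; the 5-jet and mu = 8 give E_8. Both have type E_8, hence right-equivalent.

Yes.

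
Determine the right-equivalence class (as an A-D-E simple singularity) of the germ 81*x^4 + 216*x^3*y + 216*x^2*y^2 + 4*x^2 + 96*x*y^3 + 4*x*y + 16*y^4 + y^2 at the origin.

The Hessian of f at 0 is [[8, 4], [4, 2]] with rank 1, so corank 1. A Groebner basis of the Jacobian ideal J(f) in C{x,y} is {y^3, x + y/2}; counting standard monomials gives mu = 3. Corank 1: A-series; mu = 3 gives A_3.

A_3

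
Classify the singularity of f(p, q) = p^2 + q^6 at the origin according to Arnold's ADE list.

A_5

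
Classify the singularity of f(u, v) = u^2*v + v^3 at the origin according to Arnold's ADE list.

D_{4}

The Hessian of f at 0 has rank 0. Corank 2; j^3 = v*(u^2 + v^2) splits into three distinct lines over C (the quadratic factor has nonzero discriminant), so D_4.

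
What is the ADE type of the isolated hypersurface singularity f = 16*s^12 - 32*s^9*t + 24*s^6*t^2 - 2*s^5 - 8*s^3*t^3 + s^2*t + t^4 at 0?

D_{5}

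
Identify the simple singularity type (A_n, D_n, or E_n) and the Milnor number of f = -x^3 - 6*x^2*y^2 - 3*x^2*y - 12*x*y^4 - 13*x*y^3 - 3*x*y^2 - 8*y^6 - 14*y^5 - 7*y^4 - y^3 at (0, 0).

Type E_{7}, Milnor number mu = 7.

The Hessian of f at 0 has rank 0. Corank 2; j^3 = -(x + y)^3 is a perfect cube, so E-series; the 4-jet and mu = 7 give E_7.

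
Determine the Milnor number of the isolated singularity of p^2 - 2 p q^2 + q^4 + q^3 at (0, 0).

2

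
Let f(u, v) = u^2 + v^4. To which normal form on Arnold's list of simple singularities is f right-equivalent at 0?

A3

The Hessian of f at 0 is [[2, 0], [0, 0]] with rank 1, so corank 1. A Groebner basis of the Jacobian ideal J(f) in C{u,v} is {v^3, u}; counting standard monomials gives mu = 3. Corank 1: A-series; mu = 3 gives A_3.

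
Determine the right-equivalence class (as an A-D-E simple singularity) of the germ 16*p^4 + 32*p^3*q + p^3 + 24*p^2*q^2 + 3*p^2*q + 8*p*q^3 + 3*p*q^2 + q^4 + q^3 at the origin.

The Hessian of f at 0 has rank 0. Corank 2; j^3 = (p + q)^3 is a perfect cube, so E-series; the 4-jet and mu = 6 give E_6.

E6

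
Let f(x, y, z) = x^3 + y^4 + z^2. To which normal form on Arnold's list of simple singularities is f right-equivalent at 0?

E_{6}

The Hessian of f at 0 is [[0, 0, 0], [0, 0, 0], [0, 0, 2]] with rank 1, so corank 2. A Groebner basis of the Jacobian ideal J(f) in C{x,y,z} is {y^3, x^2, z}; counting standard monomials gives mu = 6. Corank 2; j^3 = x^3 is a perfect cube, so E-series; the 4-jet and mu = 6 give E_6.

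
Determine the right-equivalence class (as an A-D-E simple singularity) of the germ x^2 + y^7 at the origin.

The Hessian of f at 0 is [[2, 0], [0, 0]] with rank 1, so corank 1. A Groebner basis of the Jacobian ideal J(f) in C{x,y} is {y^6, x}; counting standard monomials gives mu = 6. Corank 1: A-series; mu = 6 gives A_6.

A_{6}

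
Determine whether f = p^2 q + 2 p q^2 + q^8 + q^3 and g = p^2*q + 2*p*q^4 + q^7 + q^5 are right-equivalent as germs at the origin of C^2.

The Hessian of f at 0 is [[0, 0], [0, 0]] with rank 0, so corank 2. A Groebner basis of the Jacobian ideal J(f) in C{p,q} is {p^2/8 + q^7 - q^2/8, p^3 + q^3, p*q + q^2}; counting standard monomials gives mu = 9. Corank 2; j^3 = q*(p + q)^2 has shape L^2 M (L != M), so D-series; mu = 9 gives D_9. The Hessian of g at 0 is [[0, 0], [0, 0]] with rank 0, so corank 2. A Groebner basis of the Jacobian ideal J(g) in C{p,q} is {p*q + q^4, p*q^2, p^2 - 5*p*q}; counting standard monomials gives mu = 6. Corank 2; j^3 = p^2*q has shape L^2 M (L != M), so D-series; mu = 6 gives D_6. f is D_9 but g is D_6, hence not right-equivalent.

No.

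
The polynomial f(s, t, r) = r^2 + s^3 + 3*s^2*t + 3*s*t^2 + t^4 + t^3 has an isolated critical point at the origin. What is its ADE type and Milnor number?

Type E6, Milnor number mu = 6.

The Hessian of f at 0 has rank 1. Corank 2; j^3 = (s + t)^3 is a perfect cube, so E-series; the 4-jet and mu = 6 give E_6.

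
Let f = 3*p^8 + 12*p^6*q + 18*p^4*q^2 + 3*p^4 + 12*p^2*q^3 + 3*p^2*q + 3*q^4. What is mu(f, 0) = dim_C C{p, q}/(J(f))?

5

The Hessian of f at 0 has rank 0. Corank 2; j^3 = 3*p^2*q has shape L^2 M (L != M), so D-series; mu = 5 gives D_5.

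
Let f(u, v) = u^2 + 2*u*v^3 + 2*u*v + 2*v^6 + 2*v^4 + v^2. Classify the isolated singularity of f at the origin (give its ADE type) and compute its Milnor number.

Type A5, Milnor number mu = 5.

The Hessian of f at 0 is [[2, 2], [2, 2]] with rank 1, so corank 1. A Groebner basis of the Jacobian ideal J(f) in C{u,v} is {u*v^2 - u - v, u + v^3 + v, u^2 + 2*u*v + v^2}; counting standard monomials gives mu = 5. Corank 1: A-series; mu = 5 gives A_5.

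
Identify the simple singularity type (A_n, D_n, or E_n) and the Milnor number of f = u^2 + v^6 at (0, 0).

The Hessian of f at 0 has rank 1. Corank 1: A-series; mu = 5 gives A_5.

Type A5, Milnor number mu = 5.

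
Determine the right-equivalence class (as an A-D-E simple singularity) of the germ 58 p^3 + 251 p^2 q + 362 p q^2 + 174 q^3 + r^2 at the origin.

D_4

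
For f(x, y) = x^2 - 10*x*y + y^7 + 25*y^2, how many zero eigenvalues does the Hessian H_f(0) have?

1

Hessian at 0 has rank 1.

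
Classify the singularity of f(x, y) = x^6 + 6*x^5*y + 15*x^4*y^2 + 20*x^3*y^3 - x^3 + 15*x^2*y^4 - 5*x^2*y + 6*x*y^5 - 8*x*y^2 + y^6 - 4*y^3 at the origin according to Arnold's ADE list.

The Hessian of f at 0 has rank 0. Corank 2; j^3 = -(x + y)*(x + 2*y)^2 has shape L^2 M (L != M), so D-series; mu = 7 gives D_7.

D7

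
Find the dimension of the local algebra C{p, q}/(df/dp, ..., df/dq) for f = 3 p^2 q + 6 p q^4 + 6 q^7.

8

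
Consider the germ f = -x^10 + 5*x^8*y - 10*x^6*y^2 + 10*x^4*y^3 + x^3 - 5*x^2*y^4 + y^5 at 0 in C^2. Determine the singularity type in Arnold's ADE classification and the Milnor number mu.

Type E8, Milnor number mu = 8.

The Hessian of f at 0 has rank 0. Corank 2; j^3 = x^3 is a perfect cube, so E-series; the 5-jet and mu = 8 give E_8.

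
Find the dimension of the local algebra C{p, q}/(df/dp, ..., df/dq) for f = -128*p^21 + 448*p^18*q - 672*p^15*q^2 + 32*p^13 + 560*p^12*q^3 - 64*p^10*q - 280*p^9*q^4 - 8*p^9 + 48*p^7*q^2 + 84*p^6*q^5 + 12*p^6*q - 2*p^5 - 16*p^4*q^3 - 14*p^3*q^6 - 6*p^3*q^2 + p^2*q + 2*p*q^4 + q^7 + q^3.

4

The Hessian of f at 0 is [[0, 0], [0, 0]] with rank 0, so corank 2. A Groebner basis of the Jacobian ideal J(f) in C{p,q} is {q^3, p^2 + 3*q^2, p*q}; counting standard monomials gives mu = 4. Corank 2; j^3 = q*(p^2 + q^2) splits into three distinct lines over C (the quadratic factor has nonzero discriminant), so D_4.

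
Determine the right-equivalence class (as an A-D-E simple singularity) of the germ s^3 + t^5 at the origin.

The Hessian of f at 0 is [[0, 0], [0, 0]] with rank 0, so corank 2. A Groebner basis of the Jacobian ideal J(f) in C{s,t} is {t^4, s^2}; counting standard monomials gives mu = 8. Corank 2; j^3 = s^3 is a perfect cube, so E-series; the 5-jet and mu = 8 give E_8.

E_8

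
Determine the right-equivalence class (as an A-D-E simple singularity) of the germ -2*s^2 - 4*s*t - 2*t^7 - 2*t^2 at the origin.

The Hessian of f at 0 has rank 1. Corank 1: A-series; mu = 6 gives A_6.

A6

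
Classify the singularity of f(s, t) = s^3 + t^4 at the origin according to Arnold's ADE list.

E6

The Hessian of f at 0 is [[0, 0], [0, 0]] with rank 0, so corank 2. A Groebner basis of the Jacobian ideal J(f) in C{s,t} is {t^3, s^2}; counting standard monomials gives mu = 6. Corank 2; j^3 = s^3 is a perfect cube, so E-series; the 4-jet and mu = 6 give E_6.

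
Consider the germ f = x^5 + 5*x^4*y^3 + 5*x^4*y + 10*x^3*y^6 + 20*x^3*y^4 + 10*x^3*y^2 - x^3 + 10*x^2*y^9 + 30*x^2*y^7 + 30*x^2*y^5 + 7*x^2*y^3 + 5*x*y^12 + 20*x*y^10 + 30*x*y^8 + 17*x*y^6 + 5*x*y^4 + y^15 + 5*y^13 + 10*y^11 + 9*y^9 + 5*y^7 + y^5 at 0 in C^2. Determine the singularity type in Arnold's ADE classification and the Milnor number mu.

The Hessian of f at 0 has rank 0. Corank 2; j^3 = -x^3 is a perfect cube, so E-series; the 5-jet and mu = 8 give E_8.

Type E8, Milnor number mu = 8.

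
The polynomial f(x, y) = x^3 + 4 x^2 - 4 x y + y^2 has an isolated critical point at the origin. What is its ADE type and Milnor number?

The Hessian of f at 0 has rank 1. Corank 1: A-series; mu = 2 gives A_2.

Type A_2, Milnor number mu = 2.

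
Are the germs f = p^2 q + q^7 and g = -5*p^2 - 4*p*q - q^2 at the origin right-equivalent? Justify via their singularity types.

The Hessian of f at 0 has rank 0. Corank 2; j^3 = p^2*q has shape L^2 M (L != M), so D-series; mu = 8 gives D_8. The Hessian of g at 0 has rank 2. Corank 0: nondegenerate Morse point, so A_1. f is D_8 but g is A_1, hence not right-equivalent.

No.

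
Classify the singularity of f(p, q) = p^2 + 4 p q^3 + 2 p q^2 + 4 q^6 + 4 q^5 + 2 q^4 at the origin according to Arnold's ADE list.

The Hessian of f at 0 has rank 1. Corank 1: A-series; mu = 3 gives A_3.

A_3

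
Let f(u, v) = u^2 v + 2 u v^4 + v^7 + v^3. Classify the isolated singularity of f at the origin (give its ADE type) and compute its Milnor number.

Type D_{4}, Milnor number mu = 4.

The Hessian of f at 0 has rank 0. Corank 2; j^3 = v*(u^2 + v^2) splits into three distinct lines over C (the quadratic factor has nonzero discriminant), so D_4.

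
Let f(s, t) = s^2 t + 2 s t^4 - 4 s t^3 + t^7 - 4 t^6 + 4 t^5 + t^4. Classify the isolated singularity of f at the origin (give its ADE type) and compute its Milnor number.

The Hessian of f at 0 has rank 0. Corank 2; j^3 = s^2*t has shape L^2 M (L != M), so D-series; mu = 5 gives D_5.

Type D5, Milnor number mu = 5.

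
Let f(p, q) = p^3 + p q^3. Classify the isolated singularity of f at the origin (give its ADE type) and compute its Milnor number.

Type E_{7}, Milnor number mu = 7.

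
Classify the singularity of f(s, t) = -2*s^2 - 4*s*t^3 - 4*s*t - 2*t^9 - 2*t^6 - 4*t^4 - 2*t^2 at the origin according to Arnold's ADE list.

A_8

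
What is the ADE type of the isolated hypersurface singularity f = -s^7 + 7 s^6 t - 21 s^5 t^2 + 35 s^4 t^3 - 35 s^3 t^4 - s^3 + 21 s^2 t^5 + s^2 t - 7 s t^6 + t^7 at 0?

D_{8}

The Hessian of f at 0 has rank 0. Corank 2; j^3 = -s^2*(s - t) has shape L^2 M (L != M), so D-series; mu = 8 gives D_8.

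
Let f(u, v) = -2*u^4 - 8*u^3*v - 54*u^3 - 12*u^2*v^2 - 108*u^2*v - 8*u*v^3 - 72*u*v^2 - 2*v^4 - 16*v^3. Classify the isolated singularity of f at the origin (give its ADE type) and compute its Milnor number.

The Hessian of f at 0 is [[0, 0], [0, 0]] with rank 0, so corank 2. A Groebner basis of the Jacobian ideal J(f) in C{u,v} is {v^4, u*v^2 + 7*v^3/9, u^2 + 4*u*v/3 + 4*v^2/9}; counting standard monomials gives mu = 6. Corank 2; j^3 = -2*(3*u + 2*v)^3 is a perfect cube, so E-series; the 4-jet and mu = 6 give E_6.

Type E_6, Milnor number mu = 6.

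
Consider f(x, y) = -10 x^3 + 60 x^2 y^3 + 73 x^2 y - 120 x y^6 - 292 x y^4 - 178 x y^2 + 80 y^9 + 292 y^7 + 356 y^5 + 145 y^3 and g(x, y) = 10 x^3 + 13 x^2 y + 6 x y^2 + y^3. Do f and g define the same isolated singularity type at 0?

The Hessian of f at 0 is [[0, 0], [0, 0]] with rank 0, so corank 2. A Groebner basis of the Jacobian ideal J(f) in C{x,y} is {y^3, x^2 - 71*y^2/11, x*y - 28*y^2/11}; counting standard monomials gives mu = 4. Corank 2; j^3 = -(2*x - 5*y)*(5*x^2 - 24*x*y + 29*y^2) splits into three distinct lines over C (the quadratic factor has nonzero discriminant), so D_4. The Hessian of g at 0 is [[0, 0], [0, 0]] with rank 0, so corank 2. A Groebner basis of the Jacobian ideal J(g) in C{x,y} is {y^3, x^2 - 3*y^2/11, x*y + 6*y^2/11}; counting standard monomials gives mu = 4. Corank 2; j^3 = (2*x + y)*(5*x^2 + 4*x*y + y^2) splits into three distinct lines over C (the quadratic factor has nonzero discriminant), so D_4. Both have type D_4, hence right-equivalent.

Yes.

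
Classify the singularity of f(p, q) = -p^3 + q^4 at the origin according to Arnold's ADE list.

E_6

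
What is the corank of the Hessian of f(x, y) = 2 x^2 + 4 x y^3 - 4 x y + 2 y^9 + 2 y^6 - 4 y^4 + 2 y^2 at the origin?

Hessian at 0 has rank 1.

1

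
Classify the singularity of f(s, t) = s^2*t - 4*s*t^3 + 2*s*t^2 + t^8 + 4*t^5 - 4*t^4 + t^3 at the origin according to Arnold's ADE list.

D_{9}

The Hessian of f at 0 is [[0, 0], [0, 0]] with rank 0, so corank 2. A Groebner basis of the Jacobian ideal J(f) in C{s,t} is {s^4 - 3*s^3 - 7*s^2*t - 4*s^2 + 5*s*t^2/2 - 19*s*t/4 - 3*t^2/4, s^3*t + 3*s^3/2 + 3*s^2*t + s^2 + 5*s*t/4 + t^2/4, -s^3/2 + s^2*t^2 - s^2*t/2, -s*t/2 + t^3 - t^2/2}; counting standard monomials gives mu = 9. Corank 2; j^3 = t*(s + t)^2 has shape L^2 M (L != M), so D-series; mu = 9 gives D_9.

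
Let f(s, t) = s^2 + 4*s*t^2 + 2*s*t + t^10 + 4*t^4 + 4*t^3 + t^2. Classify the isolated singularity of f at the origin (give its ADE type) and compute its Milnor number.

Type A_9, Milnor number mu = 9.

The Hessian of f at 0 has rank 1. Corank 1: A-series; mu = 9 gives A_9.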